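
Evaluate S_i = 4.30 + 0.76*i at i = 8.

S_8 = 4.3 + 0.76*8 = 4.3 + 6.08 = 10.38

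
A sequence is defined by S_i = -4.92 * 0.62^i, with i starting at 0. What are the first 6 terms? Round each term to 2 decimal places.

This is a geometric sequence.
i=0: S_0 = -4.92 * 0.62^0 = -4.92
i=1: S_1 = -4.92 * 0.62^1 ≈ -3.05
i=2: S_2 = -4.92 * 0.62^2 ≈ -1.89
i=3: S_3 = -4.92 * 0.62^3 ≈ -1.17
i=4: S_4 = -4.92 * 0.62^4 ≈ -0.73
i=5: S_5 = -4.92 * 0.62^5 ≈ -0.45
The first 6 terms are: [-4.92, -3.05, -1.89, -1.17, -0.73, -0.45]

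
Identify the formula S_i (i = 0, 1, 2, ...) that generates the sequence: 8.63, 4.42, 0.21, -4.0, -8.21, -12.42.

Check differences: 4.42 - 8.63 = -4.21
0.21 - 4.42 = -4.21
Common difference d = -4.21.
First term a = 8.63.
Formula: S_i = 8.63 - 4.21*i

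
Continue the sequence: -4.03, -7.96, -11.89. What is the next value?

Differences: -7.96 - -4.03 = -3.93
This is an arithmetic sequence with common difference d = -3.93.
Next term = -11.89 + -3.93 = -15.82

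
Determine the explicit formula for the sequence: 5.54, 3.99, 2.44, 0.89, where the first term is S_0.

Check differences: 3.99 - 5.54 = -1.55
2.44 - 3.99 = -1.55
Common difference d = -1.55.
First term a = 5.54.
Formula: S_i = 5.54 - 1.55*i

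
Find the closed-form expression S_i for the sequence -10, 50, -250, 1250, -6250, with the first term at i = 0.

Check ratios: 50 / -10 = -5.0
Common ratio r = -5.
First term a = -10.
Formula: S_i = -10 * (-5)^i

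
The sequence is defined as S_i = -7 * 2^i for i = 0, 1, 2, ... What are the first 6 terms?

This is a geometric sequence.
i=0: S_0 = -7 * 2^0 = -7
i=1: S_1 = -7 * 2^1 = -14
i=2: S_2 = -7 * 2^2 = -28
i=3: S_3 = -7 * 2^3 = -56
i=4: S_4 = -7 * 2^4 = -112
i=5: S_5 = -7 * 2^5 = -224
The first 6 terms are: [-7, -14, -28, -56, -112, -224]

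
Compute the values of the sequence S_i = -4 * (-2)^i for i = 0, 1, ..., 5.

This is a geometric sequence.
i=0: S_0 = -4 * (-2)^0 = -4
i=1: S_1 = -4 * (-2)^1 = 8
i=2: S_2 = -4 * (-2)^2 = -16
i=3: S_3 = -4 * (-2)^3 = 32
i=4: S_4 = -4 * (-2)^4 = -64
i=5: S_5 = -4 * (-2)^5 = 128
The first 6 terms are: [-4, 8, -16, 32, -64, 128]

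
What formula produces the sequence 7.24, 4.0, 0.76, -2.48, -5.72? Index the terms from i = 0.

Check differences: 4.0 - 7.24 = -3.24
0.76 - 4.0 = -3.24
Common difference d = -3.24.
First term a = 7.24.
Formula: S_i = 7.24 - 3.24*i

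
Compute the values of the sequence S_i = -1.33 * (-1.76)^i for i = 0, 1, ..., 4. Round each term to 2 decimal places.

This is a geometric sequence.
i=0: S_0 = -1.33 * (-1.76)^0 = -1.33
i=1: S_1 = -1.33 * (-1.76)^1 ≈ 2.34
i=2: S_2 = -1.33 * (-1.76)^2 ≈ -4.12
i=3: S_3 = -1.33 * (-1.76)^3 ≈ 7.25
i=4: S_4 = -1.33 * (-1.76)^4 ≈ -12.76
The first 5 terms are: [-1.33, 2.34, -4.12, 7.25, -12.76]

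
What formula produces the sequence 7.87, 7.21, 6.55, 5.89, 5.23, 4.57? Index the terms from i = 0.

Check differences: 7.21 - 7.87 = -0.66
6.55 - 7.21 = -0.66
Common difference d = -0.66.
First term a = 7.87.
Formula: S_i = 7.87 - 0.66*i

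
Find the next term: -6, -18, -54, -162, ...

Ratios: -18 / -6 = 3.0
This is a geometric sequence with common ratio r = 3.
Next term = -162 * 3 = -486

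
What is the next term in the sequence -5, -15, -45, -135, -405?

Ratios: -15 / -5 = 3.0
This is a geometric sequence with common ratio r = 3.
Next term = -405 * 3 = -1215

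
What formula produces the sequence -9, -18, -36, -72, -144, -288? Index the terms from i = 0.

Check ratios: -18 / -9 = 2.0
Common ratio r = 2.
First term a = -9.
Formula: S_i = -9 * 2^i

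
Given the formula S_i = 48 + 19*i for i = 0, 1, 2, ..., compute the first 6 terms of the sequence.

This is an arithmetic sequence.
i=0: S_0 = 48 + 19*0 = 48
i=1: S_1 = 48 + 19*1 = 67
i=2: S_2 = 48 + 19*2 = 86
i=3: S_3 = 48 + 19*3 = 105
i=4: S_4 = 48 + 19*4 = 124
i=5: S_5 = 48 + 19*5 = 143
The first 6 terms are: [48, 67, 86, 105, 124, 143]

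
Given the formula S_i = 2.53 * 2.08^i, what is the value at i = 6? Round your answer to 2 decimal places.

S_6 = 2.53 * 2.08^6 ≈ 2.53 * 80.9804 ≈ 204.88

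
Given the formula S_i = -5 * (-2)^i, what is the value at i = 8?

S_8 = -5 * (-2)^8 = -5 * 256 = -1280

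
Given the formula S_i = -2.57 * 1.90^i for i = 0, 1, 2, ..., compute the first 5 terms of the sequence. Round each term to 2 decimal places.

This is a geometric sequence.
i=0: S_0 = -2.57 * 1.9^0 = -2.57
i=1: S_1 = -2.57 * 1.9^1 ≈ -4.88
i=2: S_2 = -2.57 * 1.9^2 ≈ -9.28
i=3: S_3 = -2.57 * 1.9^3 ≈ -17.63
i=4: S_4 = -2.57 * 1.9^4 ≈ -33.49
The first 5 terms are: [-2.57, -4.88, -9.28, -17.63, -33.49]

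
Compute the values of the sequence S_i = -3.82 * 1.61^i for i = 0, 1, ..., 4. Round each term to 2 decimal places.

This is a geometric sequence.
i=0: S_0 = -3.82 * 1.61^0 = -3.82
i=1: S_1 = -3.82 * 1.61^1 ≈ -6.15
i=2: S_2 = -3.82 * 1.61^2 ≈ -9.9
i=3: S_3 = -3.82 * 1.61^3 ≈ -15.94
i=4: S_4 = -3.82 * 1.61^4 ≈ -25.67
The first 5 terms are: [-3.82, -6.15, -9.9, -15.94, -25.67]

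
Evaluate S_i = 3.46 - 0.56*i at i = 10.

S_10 = 3.46 + -0.56*10 = 3.46 + -5.6 = -2.14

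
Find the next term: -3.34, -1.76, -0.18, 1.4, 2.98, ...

Differences: -1.76 - -3.34 = 1.58
This is an arithmetic sequence with common difference d = 1.58.
Next term = 2.98 + 1.58 = 4.56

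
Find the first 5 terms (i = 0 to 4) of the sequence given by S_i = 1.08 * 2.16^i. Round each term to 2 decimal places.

This is a geometric sequence.
i=0: S_0 = 1.08 * 2.16^0 = 1.08
i=1: S_1 = 1.08 * 2.16^1 ≈ 2.33
i=2: S_2 = 1.08 * 2.16^2 ≈ 5.04
i=3: S_3 = 1.08 * 2.16^3 ≈ 10.88
i=4: S_4 = 1.08 * 2.16^4 ≈ 23.51
The first 5 terms are: [1.08, 2.33, 5.04, 10.88, 23.51]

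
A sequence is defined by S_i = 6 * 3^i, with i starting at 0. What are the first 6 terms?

This is a geometric sequence.
i=0: S_0 = 6 * 3^0 = 6
i=1: S_1 = 6 * 3^1 = 18
i=2: S_2 = 6 * 3^2 = 54
i=3: S_3 = 6 * 3^3 = 162
i=4: S_4 = 6 * 3^4 = 486
i=5: S_5 = 6 * 3^5 = 1458
The first 6 terms are: [6, 18, 54, 162, 486, 1458]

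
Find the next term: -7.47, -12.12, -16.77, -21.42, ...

Differences: -12.12 - -7.47 = -4.65
This is an arithmetic sequence with common difference d = -4.65.
Next term = -21.42 + -4.65 = -26.07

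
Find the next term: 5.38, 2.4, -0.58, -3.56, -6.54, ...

Differences: 2.4 - 5.38 = -2.98
This is an arithmetic sequence with common difference d = -2.98.
Next term = -6.54 + -2.98 = -9.52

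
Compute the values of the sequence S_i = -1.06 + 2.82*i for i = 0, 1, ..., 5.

This is an arithmetic sequence.
i=0: S_0 = -1.06 + 2.82*0 = -1.06
i=1: S_1 = -1.06 + 2.82*1 = 1.76
i=2: S_2 = -1.06 + 2.82*2 = 4.58
i=3: S_3 = -1.06 + 2.82*3 = 7.4
i=4: S_4 = -1.06 + 2.82*4 = 10.22
i=5: S_5 = -1.06 + 2.82*5 = 13.04
The first 6 terms are: [-1.06, 1.76, 4.58, 7.4, 10.22, 13.04]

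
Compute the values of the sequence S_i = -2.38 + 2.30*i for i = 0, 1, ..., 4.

This is an arithmetic sequence.
i=0: S_0 = -2.38 + 2.3*0 = -2.38
i=1: S_1 = -2.38 + 2.3*1 = -0.08
i=2: S_2 = -2.38 + 2.3*2 = 2.22
i=3: S_3 = -2.38 + 2.3*3 = 4.52
i=4: S_4 = -2.38 + 2.3*4 = 6.82
The first 5 terms are: [-2.38, -0.08, 2.22, 4.52, 6.82]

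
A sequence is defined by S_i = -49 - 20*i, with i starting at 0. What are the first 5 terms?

This is an arithmetic sequence.
i=0: S_0 = -49 + -20*0 = -49
i=1: S_1 = -49 + -20*1 = -69
i=2: S_2 = -49 + -20*2 = -89
i=3: S_3 = -49 + -20*3 = -109
i=4: S_4 = -49 + -20*4 = -129
The first 5 terms are: [-49, -69, -89, -109, -129]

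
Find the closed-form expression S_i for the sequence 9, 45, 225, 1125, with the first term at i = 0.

Check ratios: 45 / 9 = 5.0
Common ratio r = 5.
First term a = 9.
Formula: S_i = 9 * 5^i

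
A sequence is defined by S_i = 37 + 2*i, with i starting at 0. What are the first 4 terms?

This is an arithmetic sequence.
i=0: S_0 = 37 + 2*0 = 37
i=1: S_1 = 37 + 2*1 = 39
i=2: S_2 = 37 + 2*2 = 41
i=3: S_3 = 37 + 2*3 = 43
The first 4 terms are: [37, 39, 41, 43]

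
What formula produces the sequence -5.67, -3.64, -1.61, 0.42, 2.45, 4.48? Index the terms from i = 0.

Check differences: -3.64 - -5.67 = 2.03
-1.61 - -3.64 = 2.03
Common difference d = 2.03.
First term a = -5.67.
Formula: S_i = -5.67 + 2.03*i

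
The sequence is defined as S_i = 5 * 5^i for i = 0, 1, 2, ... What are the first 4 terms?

This is a geometric sequence.
i=0: S_0 = 5 * 5^0 = 5
i=1: S_1 = 5 * 5^1 = 25
i=2: S_2 = 5 * 5^2 = 125
i=3: S_3 = 5 * 5^3 = 625
The first 4 terms are: [5, 25, 125, 625]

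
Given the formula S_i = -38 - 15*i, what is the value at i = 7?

S_7 = -38 + -15*7 = -38 + -105 = -143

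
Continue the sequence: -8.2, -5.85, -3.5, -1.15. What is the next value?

Differences: -5.85 - -8.2 = 2.35
This is an arithmetic sequence with common difference d = 2.35.
Next term = -1.15 + 2.35 = 1.2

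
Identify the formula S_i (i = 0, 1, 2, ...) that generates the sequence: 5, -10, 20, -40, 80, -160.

Check ratios: -10 / 5 = -2.0
Common ratio r = -2.
First term a = 5.
Formula: S_i = 5 * (-2)^i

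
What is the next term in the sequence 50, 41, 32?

Differences: 41 - 50 = -9
This is an arithmetic sequence with common difference d = -9.
Next term = 32 + -9 = 23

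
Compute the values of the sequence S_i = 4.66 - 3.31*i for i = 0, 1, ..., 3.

This is an arithmetic sequence.
i=0: S_0 = 4.66 + -3.31*0 = 4.66
i=1: S_1 = 4.66 + -3.31*1 = 1.35
i=2: S_2 = 4.66 + -3.31*2 = -1.96
i=3: S_3 = 4.66 + -3.31*3 = -5.27
The first 4 terms are: [4.66, 1.35, -1.96, -5.27]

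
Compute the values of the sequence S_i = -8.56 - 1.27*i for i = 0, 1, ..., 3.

This is an arithmetic sequence.
i=0: S_0 = -8.56 + -1.27*0 = -8.56
i=1: S_1 = -8.56 + -1.27*1 = -9.83
i=2: S_2 = -8.56 + -1.27*2 = -11.1
i=3: S_3 = -8.56 + -1.27*3 = -12.37
The first 4 terms are: [-8.56, -9.83, -11.1, -12.37]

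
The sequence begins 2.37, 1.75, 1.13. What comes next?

Differences: 1.75 - 2.37 = -0.62
This is an arithmetic sequence with common difference d = -0.62.
Next term = 1.13 + -0.62 = 0.51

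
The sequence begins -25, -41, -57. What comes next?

Differences: -41 - -25 = -16
This is an arithmetic sequence with common difference d = -16.
Next term = -57 + -16 = -73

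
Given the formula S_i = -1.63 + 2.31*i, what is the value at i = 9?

S_9 = -1.63 + 2.31*9 = -1.63 + 20.79 = 19.16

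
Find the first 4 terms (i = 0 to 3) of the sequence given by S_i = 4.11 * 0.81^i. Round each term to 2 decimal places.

This is a geometric sequence.
i=0: S_0 = 4.11 * 0.81^0 = 4.11
i=1: S_1 = 4.11 * 0.81^1 ≈ 3.33
i=2: S_2 = 4.11 * 0.81^2 ≈ 2.7
i=3: S_3 = 4.11 * 0.81^3 ≈ 2.18
The first 4 terms are: [4.11, 3.33, 2.7, 2.18]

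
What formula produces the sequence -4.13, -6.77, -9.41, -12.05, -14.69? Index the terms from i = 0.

Check differences: -6.77 - -4.13 = -2.64
-9.41 - -6.77 = -2.64
Common difference d = -2.64.
First term a = -4.13.
Formula: S_i = -4.13 - 2.64*i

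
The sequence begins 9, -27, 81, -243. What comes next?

Ratios: -27 / 9 = -3.0
This is a geometric sequence with common ratio r = -3.
Next term = -243 * -3 = 729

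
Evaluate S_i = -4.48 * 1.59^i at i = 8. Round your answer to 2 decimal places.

S_8 = -4.48 * 1.59^8 ≈ -4.48 * 40.8486 ≈ -183.0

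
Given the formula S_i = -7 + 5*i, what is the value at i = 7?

S_7 = -7 + 5*7 = -7 + 35 = 28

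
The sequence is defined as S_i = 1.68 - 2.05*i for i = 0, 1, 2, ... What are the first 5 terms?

This is an arithmetic sequence.
i=0: S_0 = 1.68 + -2.05*0 = 1.68
i=1: S_1 = 1.68 + -2.05*1 = -0.37
i=2: S_2 = 1.68 + -2.05*2 = -2.42
i=3: S_3 = 1.68 + -2.05*3 = -4.47
i=4: S_4 = 1.68 + -2.05*4 = -6.52
The first 5 terms are: [1.68, -0.37, -2.42, -4.47, -6.52]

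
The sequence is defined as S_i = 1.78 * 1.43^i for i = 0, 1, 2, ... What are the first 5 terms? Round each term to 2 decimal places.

This is a geometric sequence.
i=0: S_0 = 1.78 * 1.43^0 = 1.78
i=1: S_1 = 1.78 * 1.43^1 ≈ 2.55
i=2: S_2 = 1.78 * 1.43^2 ≈ 3.64
i=3: S_3 = 1.78 * 1.43^3 ≈ 5.21
i=4: S_4 = 1.78 * 1.43^4 ≈ 7.44
The first 5 terms are: [1.78, 2.55, 3.64, 5.21, 7.44]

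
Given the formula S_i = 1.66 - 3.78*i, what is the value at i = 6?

S_6 = 1.66 + -3.78*6 = 1.66 + -22.68 = -21.02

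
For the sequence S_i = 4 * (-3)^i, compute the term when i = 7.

S_7 = 4 * (-3)^7 = 4 * -2187 = -8748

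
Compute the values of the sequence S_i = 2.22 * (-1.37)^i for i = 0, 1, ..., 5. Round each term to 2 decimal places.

This is a geometric sequence.
i=0: S_0 = 2.22 * (-1.37)^0 = 2.22
i=1: S_1 = 2.22 * (-1.37)^1 ≈ -3.04
i=2: S_2 = 2.22 * (-1.37)^2 ≈ 4.17
i=3: S_3 = 2.22 * (-1.37)^3 ≈ -5.71
i=4: S_4 = 2.22 * (-1.37)^4 ≈ 7.82
i=5: S_5 = 2.22 * (-1.37)^5 ≈ -10.71
The first 6 terms are: [2.22, -3.04, 4.17, -5.71, 7.82, -10.71]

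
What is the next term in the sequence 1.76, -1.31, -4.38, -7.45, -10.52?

Differences: -1.31 - 1.76 = -3.07
This is an arithmetic sequence with common difference d = -3.07.
Next term = -10.52 + -3.07 = -13.59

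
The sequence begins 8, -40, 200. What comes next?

Ratios: -40 / 8 = -5.0
This is a geometric sequence with common ratio r = -5.
Next term = 200 * -5 = -1000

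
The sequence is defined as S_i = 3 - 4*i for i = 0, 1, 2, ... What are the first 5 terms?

This is an arithmetic sequence.
i=0: S_0 = 3 + -4*0 = 3
i=1: S_1 = 3 + -4*1 = -1
i=2: S_2 = 3 + -4*2 = -5
i=3: S_3 = 3 + -4*3 = -9
i=4: S_4 = 3 + -4*4 = -13
The first 5 terms are: [3, -1, -5, -9, -13]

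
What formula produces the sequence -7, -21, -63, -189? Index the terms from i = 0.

Check ratios: -21 / -7 = 3.0
Common ratio r = 3.
First term a = -7.
Formula: S_i = -7 * 3^i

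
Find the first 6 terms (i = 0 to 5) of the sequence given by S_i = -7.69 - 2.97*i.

This is an arithmetic sequence.
i=0: S_0 = -7.69 + -2.97*0 = -7.69
i=1: S_1 = -7.69 + -2.97*1 = -10.66
i=2: S_2 = -7.69 + -2.97*2 = -13.63
i=3: S_3 = -7.69 + -2.97*3 = -16.6
i=4: S_4 = -7.69 + -2.97*4 = -19.57
i=5: S_5 = -7.69 + -2.97*5 = -22.54
The first 6 terms are: [-7.69, -10.66, -13.63, -16.6, -19.57, -22.54]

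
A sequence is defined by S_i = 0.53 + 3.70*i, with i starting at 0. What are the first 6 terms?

This is an arithmetic sequence.
i=0: S_0 = 0.53 + 3.7*0 = 0.53
i=1: S_1 = 0.53 + 3.7*1 = 4.23
i=2: S_2 = 0.53 + 3.7*2 = 7.93
i=3: S_3 = 0.53 + 3.7*3 = 11.63
i=4: S_4 = 0.53 + 3.7*4 = 15.33
i=5: S_5 = 0.53 + 3.7*5 = 19.03
The first 6 terms are: [0.53, 4.23, 7.93, 11.63, 15.33, 19.03]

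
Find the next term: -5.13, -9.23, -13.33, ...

Differences: -9.23 - -5.13 = -4.1
This is an arithmetic sequence with common difference d = -4.1.
Next term = -13.33 + -4.1 = -17.43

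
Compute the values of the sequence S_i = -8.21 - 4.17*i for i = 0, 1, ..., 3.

This is an arithmetic sequence.
i=0: S_0 = -8.21 + -4.17*0 = -8.21
i=1: S_1 = -8.21 + -4.17*1 = -12.38
i=2: S_2 = -8.21 + -4.17*2 = -16.55
i=3: S_3 = -8.21 + -4.17*3 = -20.72
The first 4 terms are: [-8.21, -12.38, -16.55, -20.72]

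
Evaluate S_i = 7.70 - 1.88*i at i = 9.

S_9 = 7.7 + -1.88*9 = 7.7 + -16.92 = -9.22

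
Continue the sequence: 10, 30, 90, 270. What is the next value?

Ratios: 30 / 10 = 3.0
This is a geometric sequence with common ratio r = 3.
Next term = 270 * 3 = 810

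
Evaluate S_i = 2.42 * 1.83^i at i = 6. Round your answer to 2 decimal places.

S_6 = 2.42 * 1.83^6 ≈ 2.42 * 37.5584 ≈ 90.89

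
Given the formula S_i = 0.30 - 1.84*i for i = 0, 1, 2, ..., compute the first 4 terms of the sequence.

This is an arithmetic sequence.
i=0: S_0 = 0.3 + -1.84*0 = 0.3
i=1: S_1 = 0.3 + -1.84*1 = -1.54
i=2: S_2 = 0.3 + -1.84*2 = -3.38
i=3: S_3 = 0.3 + -1.84*3 = -5.22
The first 4 terms are: [0.3, -1.54, -3.38, -5.22]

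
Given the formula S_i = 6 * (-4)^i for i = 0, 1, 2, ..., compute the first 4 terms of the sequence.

This is a geometric sequence.
i=0: S_0 = 6 * (-4)^0 = 6
i=1: S_1 = 6 * (-4)^1 = -24
i=2: S_2 = 6 * (-4)^2 = 96
i=3: S_3 = 6 * (-4)^3 = -384
The first 4 terms are: [6, -24, 96, -384]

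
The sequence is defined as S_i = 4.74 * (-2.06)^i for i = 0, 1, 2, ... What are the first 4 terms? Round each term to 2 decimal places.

This is a geometric sequence.
i=0: S_0 = 4.74 * (-2.06)^0 = 4.74
i=1: S_1 = 4.74 * (-2.06)^1 ≈ -9.76
i=2: S_2 = 4.74 * (-2.06)^2 ≈ 20.11
i=3: S_3 = 4.74 * (-2.06)^3 ≈ -41.44
The first 4 terms are: [4.74, -9.76, 20.11, -41.44]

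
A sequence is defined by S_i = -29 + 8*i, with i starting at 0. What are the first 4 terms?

This is an arithmetic sequence.
i=0: S_0 = -29 + 8*0 = -29
i=1: S_1 = -29 + 8*1 = -21
i=2: S_2 = -29 + 8*2 = -13
i=3: S_3 = -29 + 8*3 = -5
The first 4 terms are: [-29, -21, -13, -5]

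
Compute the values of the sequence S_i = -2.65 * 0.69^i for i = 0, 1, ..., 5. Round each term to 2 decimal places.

This is a geometric sequence.
i=0: S_0 = -2.65 * 0.69^0 = -2.65
i=1: S_1 = -2.65 * 0.69^1 ≈ -1.83
i=2: S_2 = -2.65 * 0.69^2 ≈ -1.26
i=3: S_3 = -2.65 * 0.69^3 ≈ -0.87
i=4: S_4 = -2.65 * 0.69^4 ≈ -0.6
i=5: S_5 = -2.65 * 0.69^5 ≈ -0.41
The first 6 terms are: [-2.65, -1.83, -1.26, -0.87, -0.6, -0.41]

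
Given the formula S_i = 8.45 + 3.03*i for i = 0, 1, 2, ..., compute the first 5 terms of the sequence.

This is an arithmetic sequence.
i=0: S_0 = 8.45 + 3.03*0 = 8.45
i=1: S_1 = 8.45 + 3.03*1 = 11.48
i=2: S_2 = 8.45 + 3.03*2 = 14.51
i=3: S_3 = 8.45 + 3.03*3 = 17.54
i=4: S_4 = 8.45 + 3.03*4 = 20.57
The first 5 terms are: [8.45, 11.48, 14.51, 17.54, 20.57]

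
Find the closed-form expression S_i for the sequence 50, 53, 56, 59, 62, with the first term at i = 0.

Check differences: 53 - 50 = 3
56 - 53 = 3
Common difference d = 3.
First term a = 50.
Formula: S_i = 50 + 3*i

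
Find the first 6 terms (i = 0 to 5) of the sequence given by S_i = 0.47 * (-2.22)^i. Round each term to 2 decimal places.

This is a geometric sequence.
i=0: S_0 = 0.47 * (-2.22)^0 = 0.47
i=1: S_1 = 0.47 * (-2.22)^1 ≈ -1.04
i=2: S_2 = 0.47 * (-2.22)^2 ≈ 2.32
i=3: S_3 = 0.47 * (-2.22)^3 ≈ -5.14
i=4: S_4 = 0.47 * (-2.22)^4 ≈ 11.42
i=5: S_5 = 0.47 * (-2.22)^5 ≈ -25.34
The first 6 terms are: [0.47, -1.04, 2.32, -5.14, 11.42, -25.34]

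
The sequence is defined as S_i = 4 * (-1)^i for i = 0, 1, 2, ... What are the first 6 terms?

This is a geometric sequence.
i=0: S_0 = 4 * (-1)^0 = 4
i=1: S_1 = 4 * (-1)^1 = -4
i=2: S_2 = 4 * (-1)^2 = 4
i=3: S_3 = 4 * (-1)^3 = -4
i=4: S_4 = 4 * (-1)^4 = 4
i=5: S_5 = 4 * (-1)^5 = -4
The first 6 terms are: [4, -4, 4, -4, 4, -4]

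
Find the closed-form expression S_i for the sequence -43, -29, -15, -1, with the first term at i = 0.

Check differences: -29 - -43 = 14
-15 - -29 = 14
Common difference d = 14.
First term a = -43.
Formula: S_i = -43 + 14*i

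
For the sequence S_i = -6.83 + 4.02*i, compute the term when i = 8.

S_8 = -6.83 + 4.02*8 = -6.83 + 32.16 = 25.33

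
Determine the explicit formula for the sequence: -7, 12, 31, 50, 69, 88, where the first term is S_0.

Check differences: 12 - -7 = 19
31 - 12 = 19
Common difference d = 19.
First term a = -7.
Formula: S_i = -7 + 19*i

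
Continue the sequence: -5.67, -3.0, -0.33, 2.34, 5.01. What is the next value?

Differences: -3.0 - -5.67 = 2.67
This is an arithmetic sequence with common difference d = 2.67.
Next term = 5.01 + 2.67 = 7.68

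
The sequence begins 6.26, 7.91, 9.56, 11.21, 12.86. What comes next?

Differences: 7.91 - 6.26 = 1.65
This is an arithmetic sequence with common difference d = 1.65.
Next term = 12.86 + 1.65 = 14.51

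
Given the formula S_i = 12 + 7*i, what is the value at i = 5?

S_5 = 12 + 7*5 = 12 + 35 = 47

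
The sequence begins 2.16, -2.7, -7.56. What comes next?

Differences: -2.7 - 2.16 = -4.86
This is an arithmetic sequence with common difference d = -4.86.
Next term = -7.56 + -4.86 = -12.42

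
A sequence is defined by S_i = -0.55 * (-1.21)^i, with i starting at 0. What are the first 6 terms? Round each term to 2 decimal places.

This is a geometric sequence.
i=0: S_0 = -0.55 * (-1.21)^0 = -0.55
i=1: S_1 = -0.55 * (-1.21)^1 ≈ 0.67
i=2: S_2 = -0.55 * (-1.21)^2 ≈ -0.81
i=3: S_3 = -0.55 * (-1.21)^3 ≈ 0.97
i=4: S_4 = -0.55 * (-1.21)^4 ≈ -1.18
i=5: S_5 = -0.55 * (-1.21)^5 ≈ 1.43
The first 6 terms are: [-0.55, 0.67, -0.81, 0.97, -1.18, 1.43]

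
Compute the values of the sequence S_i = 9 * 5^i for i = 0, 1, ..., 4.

This is a geometric sequence.
i=0: S_0 = 9 * 5^0 = 9
i=1: S_1 = 9 * 5^1 = 45
i=2: S_2 = 9 * 5^2 = 225
i=3: S_3 = 9 * 5^3 = 1125
i=4: S_4 = 9 * 5^4 = 5625
The first 5 terms are: [9, 45, 225, 1125, 5625]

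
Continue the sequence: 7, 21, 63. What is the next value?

Ratios: 21 / 7 = 3.0
This is a geometric sequence with common ratio r = 3.
Next term = 63 * 3 = 189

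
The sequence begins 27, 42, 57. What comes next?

Differences: 42 - 27 = 15
This is an arithmetic sequence with common difference d = 15.
Next term = 57 + 15 = 72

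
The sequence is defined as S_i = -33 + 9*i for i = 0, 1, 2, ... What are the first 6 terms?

This is an arithmetic sequence.
i=0: S_0 = -33 + 9*0 = -33
i=1: S_1 = -33 + 9*1 = -24
i=2: S_2 = -33 + 9*2 = -15
i=3: S_3 = -33 + 9*3 = -6
i=4: S_4 = -33 + 9*4 = 3
i=5: S_5 = -33 + 9*5 = 12
The first 6 terms are: [-33, -24, -15, -6, 3, 12]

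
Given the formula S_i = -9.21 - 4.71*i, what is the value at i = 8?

S_8 = -9.21 + -4.71*8 = -9.21 + -37.68 = -46.89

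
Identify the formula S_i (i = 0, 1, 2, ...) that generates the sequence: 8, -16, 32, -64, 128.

Check ratios: -16 / 8 = -2.0
Common ratio r = -2.
First term a = 8.
Formula: S_i = 8 * (-2)^i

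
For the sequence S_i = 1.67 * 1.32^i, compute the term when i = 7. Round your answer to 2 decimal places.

S_7 = 1.67 * 1.32^7 ≈ 1.67 * 6.9826 ≈ 11.66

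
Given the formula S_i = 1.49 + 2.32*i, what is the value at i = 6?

S_6 = 1.49 + 2.32*6 = 1.49 + 13.92 = 15.41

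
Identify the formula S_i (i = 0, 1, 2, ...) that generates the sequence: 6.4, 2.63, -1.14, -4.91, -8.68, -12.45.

Check differences: 2.63 - 6.4 = -3.77
-1.14 - 2.63 = -3.77
Common difference d = -3.77.
First term a = 6.4.
Formula: S_i = 6.40 - 3.77*i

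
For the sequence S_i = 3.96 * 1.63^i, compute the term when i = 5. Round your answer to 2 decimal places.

S_5 = 3.96 * 1.63^5 ≈ 3.96 * 11.5064 ≈ 45.57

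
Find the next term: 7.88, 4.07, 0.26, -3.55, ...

Differences: 4.07 - 7.88 = -3.81
This is an arithmetic sequence with common difference d = -3.81.
Next term = -3.55 + -3.81 = -7.36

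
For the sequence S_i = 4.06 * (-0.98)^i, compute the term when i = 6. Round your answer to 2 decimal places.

S_6 = 4.06 * (-0.98)^6 ≈ 4.06 * 0.8858 ≈ 3.6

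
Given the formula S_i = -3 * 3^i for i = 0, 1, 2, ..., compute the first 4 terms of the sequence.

This is a geometric sequence.
i=0: S_0 = -3 * 3^0 = -3
i=1: S_1 = -3 * 3^1 = -9
i=2: S_2 = -3 * 3^2 = -27
i=3: S_3 = -3 * 3^3 = -81
The first 4 terms are: [-3, -9, -27, -81]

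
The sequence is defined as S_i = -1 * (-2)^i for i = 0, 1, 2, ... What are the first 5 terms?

This is a geometric sequence.
i=0: S_0 = -1 * (-2)^0 = -1
i=1: S_1 = -1 * (-2)^1 = 2
i=2: S_2 = -1 * (-2)^2 = -4
i=3: S_3 = -1 * (-2)^3 = 8
i=4: S_4 = -1 * (-2)^4 = -16
The first 5 terms are: [-1, 2, -4, 8, -16]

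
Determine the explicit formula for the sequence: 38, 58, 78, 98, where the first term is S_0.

Check differences: 58 - 38 = 20
78 - 58 = 20
Common difference d = 20.
First term a = 38.
Formula: S_i = 38 + 20*i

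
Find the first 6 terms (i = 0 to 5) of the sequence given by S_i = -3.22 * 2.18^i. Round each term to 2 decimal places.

This is a geometric sequence.
i=0: S_0 = -3.22 * 2.18^0 = -3.22
i=1: S_1 = -3.22 * 2.18^1 ≈ -7.02
i=2: S_2 = -3.22 * 2.18^2 ≈ -15.3
i=3: S_3 = -3.22 * 2.18^3 ≈ -33.36
i=4: S_4 = -3.22 * 2.18^4 ≈ -72.72
i=5: S_5 = -3.22 * 2.18^5 ≈ -158.54
The first 6 terms are: [-3.22, -7.02, -15.3, -33.36, -72.72, -158.54]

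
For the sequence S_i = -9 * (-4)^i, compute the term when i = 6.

S_6 = -9 * (-4)^6 = -9 * 4096 = -36864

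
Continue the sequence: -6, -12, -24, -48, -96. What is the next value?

Ratios: -12 / -6 = 2.0
This is a geometric sequence with common ratio r = 2.
Next term = -96 * 2 = -192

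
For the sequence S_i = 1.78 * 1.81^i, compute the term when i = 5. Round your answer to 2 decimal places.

S_5 = 1.78 * 1.81^5 ≈ 1.78 * 19.4264 ≈ 34.58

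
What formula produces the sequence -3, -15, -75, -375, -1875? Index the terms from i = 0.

Check ratios: -15 / -3 = 5.0
Common ratio r = 5.
First term a = -3.
Formula: S_i = -3 * 5^i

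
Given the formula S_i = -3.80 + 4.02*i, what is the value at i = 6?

S_6 = -3.8 + 4.02*6 = -3.8 + 24.12 = 20.32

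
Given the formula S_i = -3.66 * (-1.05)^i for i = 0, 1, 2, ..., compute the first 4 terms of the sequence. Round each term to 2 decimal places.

This is a geometric sequence.
i=0: S_0 = -3.66 * (-1.05)^0 = -3.66
i=1: S_1 = -3.66 * (-1.05)^1 ≈ 3.84
i=2: S_2 = -3.66 * (-1.05)^2 ≈ -4.04
i=3: S_3 = -3.66 * (-1.05)^3 ≈ 4.24
The first 4 terms are: [-3.66, 3.84, -4.04, 4.24]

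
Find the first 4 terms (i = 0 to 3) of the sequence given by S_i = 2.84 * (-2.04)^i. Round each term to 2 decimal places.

This is a geometric sequence.
i=0: S_0 = 2.84 * (-2.04)^0 = 2.84
i=1: S_1 = 2.84 * (-2.04)^1 ≈ -5.79
i=2: S_2 = 2.84 * (-2.04)^2 ≈ 11.82
i=3: S_3 = 2.84 * (-2.04)^3 ≈ -24.11
The first 4 terms are: [2.84, -5.79, 11.82, -24.11]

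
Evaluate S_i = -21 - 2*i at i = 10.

S_10 = -21 + -2*10 = -21 + -20 = -41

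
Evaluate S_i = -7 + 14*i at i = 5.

S_5 = -7 + 14*5 = -7 + 70 = 63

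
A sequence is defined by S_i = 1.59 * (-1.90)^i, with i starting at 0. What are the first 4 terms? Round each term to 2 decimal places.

This is a geometric sequence.
i=0: S_0 = 1.59 * (-1.9)^0 = 1.59
i=1: S_1 = 1.59 * (-1.9)^1 ≈ -3.02
i=2: S_2 = 1.59 * (-1.9)^2 ≈ 5.74
i=3: S_3 = 1.59 * (-1.9)^3 ≈ -10.91
The first 4 terms are: [1.59, -3.02, 5.74, -10.91]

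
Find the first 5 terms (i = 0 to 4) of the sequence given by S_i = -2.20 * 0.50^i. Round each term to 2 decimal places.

This is a geometric sequence.
i=0: S_0 = -2.2 * 0.5^0 = -2.2
i=1: S_1 = -2.2 * 0.5^1 = -1.1
i=2: S_2 = -2.2 * 0.5^2 = -0.55
i=3: S_3 = -2.2 * 0.5^3 ≈ -0.28
i=4: S_4 = -2.2 * 0.5^4 ≈ -0.14
The first 5 terms are: [-2.2, -1.1, -0.55, -0.28, -0.14]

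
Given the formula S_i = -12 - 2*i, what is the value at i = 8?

S_8 = -12 + -2*8 = -12 + -16 = -28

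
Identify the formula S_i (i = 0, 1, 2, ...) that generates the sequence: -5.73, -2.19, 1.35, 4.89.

Check differences: -2.19 - -5.73 = 3.54
1.35 - -2.19 = 3.54
Common difference d = 3.54.
First term a = -5.73.
Formula: S_i = -5.73 + 3.54*i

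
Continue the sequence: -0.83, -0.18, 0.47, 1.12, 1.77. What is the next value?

Differences: -0.18 - -0.83 = 0.65
This is an arithmetic sequence with common difference d = 0.65.
Next term = 1.77 + 0.65 = 2.42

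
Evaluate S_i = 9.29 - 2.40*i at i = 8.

S_8 = 9.29 + -2.4*8 = 9.29 + -19.2 = -9.91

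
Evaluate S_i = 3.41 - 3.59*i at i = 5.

S_5 = 3.41 + -3.59*5 = 3.41 + -17.95 = -14.54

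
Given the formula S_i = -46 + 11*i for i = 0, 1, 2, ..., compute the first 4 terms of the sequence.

This is an arithmetic sequence.
i=0: S_0 = -46 + 11*0 = -46
i=1: S_1 = -46 + 11*1 = -35
i=2: S_2 = -46 + 11*2 = -24
i=3: S_3 = -46 + 11*3 = -13
The first 4 terms are: [-46, -35, -24, -13]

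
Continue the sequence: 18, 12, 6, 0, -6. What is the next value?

Differences: 12 - 18 = -6
This is an arithmetic sequence with common difference d = -6.
Next term = -6 + -6 = -12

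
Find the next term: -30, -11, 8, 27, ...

Differences: -11 - -30 = 19
This is an arithmetic sequence with common difference d = 19.
Next term = 27 + 19 = 46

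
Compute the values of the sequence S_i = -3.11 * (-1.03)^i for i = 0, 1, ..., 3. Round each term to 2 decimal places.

This is a geometric sequence.
i=0: S_0 = -3.11 * (-1.03)^0 = -3.11
i=1: S_1 = -3.11 * (-1.03)^1 ≈ 3.2
i=2: S_2 = -3.11 * (-1.03)^2 ≈ -3.3
i=3: S_3 = -3.11 * (-1.03)^3 ≈ 3.4
The first 4 terms are: [-3.11, 3.2, -3.3, 3.4]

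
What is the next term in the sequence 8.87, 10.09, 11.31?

Differences: 10.09 - 8.87 = 1.22
This is an arithmetic sequence with common difference d = 1.22.
Next term = 11.31 + 1.22 = 12.53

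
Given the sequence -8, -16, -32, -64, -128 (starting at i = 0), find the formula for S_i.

Check ratios: -16 / -8 = 2.0
Common ratio r = 2.
First term a = -8.
Formula: S_i = -8 * 2^i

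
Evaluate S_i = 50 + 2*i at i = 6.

S_6 = 50 + 2*6 = 50 + 12 = 62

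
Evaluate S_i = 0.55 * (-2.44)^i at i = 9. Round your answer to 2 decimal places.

S_9 = 0.55 * (-2.44)^9 ≈ 0.55 * -3065.5502 ≈ -1686.05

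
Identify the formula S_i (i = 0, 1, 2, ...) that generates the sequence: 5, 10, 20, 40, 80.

Check ratios: 10 / 5 = 2.0
Common ratio r = 2.
First term a = 5.
Formula: S_i = 5 * 2^i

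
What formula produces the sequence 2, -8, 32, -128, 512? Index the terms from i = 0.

Check ratios: -8 / 2 = -4.0
Common ratio r = -4.
First term a = 2.
Formula: S_i = 2 * (-4)^i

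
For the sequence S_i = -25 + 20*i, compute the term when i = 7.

S_7 = -25 + 20*7 = -25 + 140 = 115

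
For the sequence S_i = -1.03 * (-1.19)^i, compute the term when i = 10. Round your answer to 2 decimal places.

S_10 = -1.03 * (-1.19)^10 ≈ -1.03 * 5.6947 ≈ -5.87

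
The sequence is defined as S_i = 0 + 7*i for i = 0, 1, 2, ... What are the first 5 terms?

This is an arithmetic sequence.
i=0: S_0 = 0 + 7*0 = 0
i=1: S_1 = 0 + 7*1 = 7
i=2: S_2 = 0 + 7*2 = 14
i=3: S_3 = 0 + 7*3 = 21
i=4: S_4 = 0 + 7*4 = 28
The first 5 terms are: [0, 7, 14, 21, 28]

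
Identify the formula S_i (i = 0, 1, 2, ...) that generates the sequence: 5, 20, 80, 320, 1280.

Check ratios: 20 / 5 = 4.0
Common ratio r = 4.
First term a = 5.
Formula: S_i = 5 * 4^i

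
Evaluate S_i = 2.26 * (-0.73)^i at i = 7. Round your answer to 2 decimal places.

S_7 = 2.26 * (-0.73)^7 ≈ 2.26 * -0.1105 ≈ -0.25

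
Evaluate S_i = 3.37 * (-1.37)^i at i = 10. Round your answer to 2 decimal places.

S_10 = 3.37 * (-1.37)^10 ≈ 3.37 * 23.2919 ≈ 78.49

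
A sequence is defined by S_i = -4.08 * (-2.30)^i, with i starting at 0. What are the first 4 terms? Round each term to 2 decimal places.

This is a geometric sequence.
i=0: S_0 = -4.08 * (-2.3)^0 = -4.08
i=1: S_1 = -4.08 * (-2.3)^1 ≈ 9.38
i=2: S_2 = -4.08 * (-2.3)^2 ≈ -21.58
i=3: S_3 = -4.08 * (-2.3)^3 ≈ 49.64
The first 4 terms are: [-4.08, 9.38, -21.58, 49.64]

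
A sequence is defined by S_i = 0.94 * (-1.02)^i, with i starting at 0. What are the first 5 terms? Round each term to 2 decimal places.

This is a geometric sequence.
i=0: S_0 = 0.94 * (-1.02)^0 = 0.94
i=1: S_1 = 0.94 * (-1.02)^1 ≈ -0.96
i=2: S_2 = 0.94 * (-1.02)^2 ≈ 0.98
i=3: S_3 = 0.94 * (-1.02)^3 ≈ -1.0
i=4: S_4 = 0.94 * (-1.02)^4 ≈ 1.02
The first 5 terms are: [0.94, -0.96, 0.98, -1.0, 1.02]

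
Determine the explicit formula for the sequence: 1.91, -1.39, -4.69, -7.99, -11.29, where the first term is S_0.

Check differences: -1.39 - 1.91 = -3.3
-4.69 - -1.39 = -3.3
Common difference d = -3.3.
First term a = 1.91.
Formula: S_i = 1.91 - 3.30*i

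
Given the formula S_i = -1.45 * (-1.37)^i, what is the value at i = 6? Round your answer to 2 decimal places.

S_6 = -1.45 * (-1.37)^6 ≈ -1.45 * 6.6119 ≈ -9.59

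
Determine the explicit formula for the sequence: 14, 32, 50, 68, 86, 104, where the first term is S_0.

Check differences: 32 - 14 = 18
50 - 32 = 18
Common difference d = 18.
First term a = 14.
Formula: S_i = 14 + 18*i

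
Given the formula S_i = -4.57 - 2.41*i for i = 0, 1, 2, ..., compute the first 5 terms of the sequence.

This is an arithmetic sequence.
i=0: S_0 = -4.57 + -2.41*0 = -4.57
i=1: S_1 = -4.57 + -2.41*1 = -6.98
i=2: S_2 = -4.57 + -2.41*2 = -9.39
i=3: S_3 = -4.57 + -2.41*3 = -11.8
i=4: S_4 = -4.57 + -2.41*4 = -14.21
The first 5 terms are: [-4.57, -6.98, -9.39, -11.8, -14.21]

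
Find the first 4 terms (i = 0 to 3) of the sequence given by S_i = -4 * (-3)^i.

This is a geometric sequence.
i=0: S_0 = -4 * (-3)^0 = -4
i=1: S_1 = -4 * (-3)^1 = 12
i=2: S_2 = -4 * (-3)^2 = -36
i=3: S_3 = -4 * (-3)^3 = 108
The first 4 terms are: [-4, 12, -36, 108]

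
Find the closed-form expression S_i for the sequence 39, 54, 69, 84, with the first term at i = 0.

Check differences: 54 - 39 = 15
69 - 54 = 15
Common difference d = 15.
First term a = 39.
Formula: S_i = 39 + 15*i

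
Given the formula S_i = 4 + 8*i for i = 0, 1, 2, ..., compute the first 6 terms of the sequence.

This is an arithmetic sequence.
i=0: S_0 = 4 + 8*0 = 4
i=1: S_1 = 4 + 8*1 = 12
i=2: S_2 = 4 + 8*2 = 20
i=3: S_3 = 4 + 8*3 = 28
i=4: S_4 = 4 + 8*4 = 36
i=5: S_5 = 4 + 8*5 = 44
The first 6 terms are: [4, 12, 20, 28, 36, 44]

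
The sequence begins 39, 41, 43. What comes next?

Differences: 41 - 39 = 2
This is an arithmetic sequence with common difference d = 2.
Next term = 43 + 2 = 45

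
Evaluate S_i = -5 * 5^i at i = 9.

S_9 = -5 * 5^9 = -5 * 1953125 = -9765625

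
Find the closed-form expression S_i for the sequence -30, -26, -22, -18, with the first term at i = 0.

Check differences: -26 - -30 = 4
-22 - -26 = 4
Common difference d = 4.
First term a = -30.
Formula: S_i = -30 + 4*i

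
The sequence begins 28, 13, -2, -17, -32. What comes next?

Differences: 13 - 28 = -15
This is an arithmetic sequence with common difference d = -15.
Next term = -32 + -15 = -47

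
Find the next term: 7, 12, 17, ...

Differences: 12 - 7 = 5
This is an arithmetic sequence with common difference d = 5.
Next term = 17 + 5 = 22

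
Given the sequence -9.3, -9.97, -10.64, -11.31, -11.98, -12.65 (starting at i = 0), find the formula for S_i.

Check differences: -9.97 - -9.3 = -0.67
-10.64 - -9.97 = -0.67
Common difference d = -0.67.
First term a = -9.3.
Formula: S_i = -9.30 - 0.67*i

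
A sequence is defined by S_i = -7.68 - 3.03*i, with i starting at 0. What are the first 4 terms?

This is an arithmetic sequence.
i=0: S_0 = -7.68 + -3.03*0 = -7.68
i=1: S_1 = -7.68 + -3.03*1 = -10.71
i=2: S_2 = -7.68 + -3.03*2 = -13.74
i=3: S_3 = -7.68 + -3.03*3 = -16.77
The first 4 terms are: [-7.68, -10.71, -13.74, -16.77]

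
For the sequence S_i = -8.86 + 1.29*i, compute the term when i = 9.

S_9 = -8.86 + 1.29*9 = -8.86 + 11.61 = 2.75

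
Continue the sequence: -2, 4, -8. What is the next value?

Ratios: 4 / -2 = -2.0
This is a geometric sequence with common ratio r = -2.
Next term = -8 * -2 = 16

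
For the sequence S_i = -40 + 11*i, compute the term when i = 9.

S_9 = -40 + 11*9 = -40 + 99 = 59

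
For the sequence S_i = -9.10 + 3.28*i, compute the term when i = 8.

S_8 = -9.1 + 3.28*8 = -9.1 + 26.24 = 17.14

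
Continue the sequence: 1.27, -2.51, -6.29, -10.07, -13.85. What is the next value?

Differences: -2.51 - 1.27 = -3.78
This is an arithmetic sequence with common difference d = -3.78.
Next term = -13.85 + -3.78 = -17.63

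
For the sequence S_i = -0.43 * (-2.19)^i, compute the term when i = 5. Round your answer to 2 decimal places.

S_5 = -0.43 * (-2.19)^5 ≈ -0.43 * -50.3756 ≈ 21.66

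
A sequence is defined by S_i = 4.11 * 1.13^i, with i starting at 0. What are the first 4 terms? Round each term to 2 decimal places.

This is a geometric sequence.
i=0: S_0 = 4.11 * 1.13^0 = 4.11
i=1: S_1 = 4.11 * 1.13^1 ≈ 4.64
i=2: S_2 = 4.11 * 1.13^2 ≈ 5.25
i=3: S_3 = 4.11 * 1.13^3 ≈ 5.93
The first 4 terms are: [4.11, 4.64, 5.25, 5.93]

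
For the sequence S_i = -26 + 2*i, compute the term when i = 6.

S_6 = -26 + 2*6 = -26 + 12 = -14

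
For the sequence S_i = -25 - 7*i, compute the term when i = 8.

S_8 = -25 + -7*8 = -25 + -56 = -81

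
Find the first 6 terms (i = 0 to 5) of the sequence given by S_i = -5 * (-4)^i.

This is a geometric sequence.
i=0: S_0 = -5 * (-4)^0 = -5
i=1: S_1 = -5 * (-4)^1 = 20
i=2: S_2 = -5 * (-4)^2 = -80
i=3: S_3 = -5 * (-4)^3 = 320
i=4: S_4 = -5 * (-4)^4 = -1280
i=5: S_5 = -5 * (-4)^5 = 5120
The first 6 terms are: [-5, 20, -80, 320, -1280, 5120]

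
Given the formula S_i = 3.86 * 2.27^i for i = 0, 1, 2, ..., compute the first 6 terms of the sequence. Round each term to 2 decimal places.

This is a geometric sequence.
i=0: S_0 = 3.86 * 2.27^0 = 3.86
i=1: S_1 = 3.86 * 2.27^1 ≈ 8.76
i=2: S_2 = 3.86 * 2.27^2 ≈ 19.89
i=3: S_3 = 3.86 * 2.27^3 ≈ 45.15
i=4: S_4 = 3.86 * 2.27^4 ≈ 102.49
i=5: S_5 = 3.86 * 2.27^5 ≈ 232.66
The first 6 terms are: [3.86, 8.76, 19.89, 45.15, 102.49, 232.66]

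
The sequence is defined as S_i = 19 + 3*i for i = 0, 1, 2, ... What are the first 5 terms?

This is an arithmetic sequence.
i=0: S_0 = 19 + 3*0 = 19
i=1: S_1 = 19 + 3*1 = 22
i=2: S_2 = 19 + 3*2 = 25
i=3: S_3 = 19 + 3*3 = 28
i=4: S_4 = 19 + 3*4 = 31
The first 5 terms are: [19, 22, 25, 28, 31]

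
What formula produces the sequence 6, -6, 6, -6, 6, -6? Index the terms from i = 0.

Check ratios: -6 / 6 = -1.0
Common ratio r = -1.
First term a = 6.
Formula: S_i = 6 * (-1)^i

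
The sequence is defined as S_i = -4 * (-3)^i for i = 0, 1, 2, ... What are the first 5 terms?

This is a geometric sequence.
i=0: S_0 = -4 * (-3)^0 = -4
i=1: S_1 = -4 * (-3)^1 = 12
i=2: S_2 = -4 * (-3)^2 = -36
i=3: S_3 = -4 * (-3)^3 = 108
i=4: S_4 = -4 * (-3)^4 = -324
The first 5 terms are: [-4, 12, -36, 108, -324]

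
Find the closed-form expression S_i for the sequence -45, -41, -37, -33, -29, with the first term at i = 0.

Check differences: -41 - -45 = 4
-37 - -41 = 4
Common difference d = 4.
First term a = -45.
Formula: S_i = -45 + 4*i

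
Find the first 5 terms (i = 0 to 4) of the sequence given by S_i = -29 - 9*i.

This is an arithmetic sequence.
i=0: S_0 = -29 + -9*0 = -29
i=1: S_1 = -29 + -9*1 = -38
i=2: S_2 = -29 + -9*2 = -47
i=3: S_3 = -29 + -9*3 = -56
i=4: S_4 = -29 + -9*4 = -65
The first 5 terms are: [-29, -38, -47, -56, -65]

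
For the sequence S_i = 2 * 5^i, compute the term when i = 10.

S_10 = 2 * 5^10 = 2 * 9765625 = 19531250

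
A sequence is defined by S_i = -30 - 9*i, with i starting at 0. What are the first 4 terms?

This is an arithmetic sequence.
i=0: S_0 = -30 + -9*0 = -30
i=1: S_1 = -30 + -9*1 = -39
i=2: S_2 = -30 + -9*2 = -48
i=3: S_3 = -30 + -9*3 = -57
The first 4 terms are: [-30, -39, -48, -57]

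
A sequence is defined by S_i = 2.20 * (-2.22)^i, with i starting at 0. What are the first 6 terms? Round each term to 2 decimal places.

This is a geometric sequence.
i=0: S_0 = 2.2 * (-2.22)^0 = 2.2
i=1: S_1 = 2.2 * (-2.22)^1 ≈ -4.88
i=2: S_2 = 2.2 * (-2.22)^2 ≈ 10.84
i=3: S_3 = 2.2 * (-2.22)^3 ≈ -24.07
i=4: S_4 = 2.2 * (-2.22)^4 ≈ 53.44
i=5: S_5 = 2.2 * (-2.22)^5 ≈ -118.63
The first 6 terms are: [2.2, -4.88, 10.84, -24.07, 53.44, -118.63]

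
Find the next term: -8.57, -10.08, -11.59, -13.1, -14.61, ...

Differences: -10.08 - -8.57 = -1.51
This is an arithmetic sequence with common difference d = -1.51.
Next term = -14.61 + -1.51 = -16.12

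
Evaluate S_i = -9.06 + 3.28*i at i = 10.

S_10 = -9.06 + 3.28*10 = -9.06 + 32.8 = 23.74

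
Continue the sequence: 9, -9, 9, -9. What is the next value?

Ratios: -9 / 9 = -1.0
This is a geometric sequence with common ratio r = -1.
Next term = -9 * -1 = 9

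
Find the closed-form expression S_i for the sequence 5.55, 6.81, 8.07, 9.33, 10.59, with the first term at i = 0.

Check differences: 6.81 - 5.55 = 1.26
8.07 - 6.81 = 1.26
Common difference d = 1.26.
First term a = 5.55.
Formula: S_i = 5.55 + 1.26*i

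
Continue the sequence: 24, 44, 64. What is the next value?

Differences: 44 - 24 = 20
This is an arithmetic sequence with common difference d = 20.
Next term = 64 + 20 = 84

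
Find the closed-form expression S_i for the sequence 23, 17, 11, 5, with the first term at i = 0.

Check differences: 17 - 23 = -6
11 - 17 = -6
Common difference d = -6.
First term a = 23.
Formula: S_i = 23 - 6*i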